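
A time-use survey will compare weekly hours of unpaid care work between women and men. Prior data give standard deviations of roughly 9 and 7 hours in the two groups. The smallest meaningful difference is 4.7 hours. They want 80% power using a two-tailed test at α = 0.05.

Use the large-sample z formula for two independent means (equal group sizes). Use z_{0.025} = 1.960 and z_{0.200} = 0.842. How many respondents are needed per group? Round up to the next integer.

n = 47 per group

n = (z_{α/2} + z_β)² · (σ₁² + σ₂²) / δ²
  = (1.960 + 0.842)² · (9² + 7² = 130) / 4.7²
  = 7.8512 · 130 / 22.09
  = 46.20
Round up → n = 47 per group.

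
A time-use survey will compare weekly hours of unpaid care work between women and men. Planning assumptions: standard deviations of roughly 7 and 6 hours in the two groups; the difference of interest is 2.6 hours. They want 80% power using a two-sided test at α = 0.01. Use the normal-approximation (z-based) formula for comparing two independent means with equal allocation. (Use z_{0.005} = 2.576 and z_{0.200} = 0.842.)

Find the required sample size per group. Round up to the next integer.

n = (z_{α/2} + z_β)² · (σ₁² + σ₂²) / δ²
  = (2.576 + 0.842)² · (7² + 6² = 85) / 2.6²
  = 11.6827 · 85 / 6.76
  = 146.90
Round up → n = 147 per group.

n = 147 per group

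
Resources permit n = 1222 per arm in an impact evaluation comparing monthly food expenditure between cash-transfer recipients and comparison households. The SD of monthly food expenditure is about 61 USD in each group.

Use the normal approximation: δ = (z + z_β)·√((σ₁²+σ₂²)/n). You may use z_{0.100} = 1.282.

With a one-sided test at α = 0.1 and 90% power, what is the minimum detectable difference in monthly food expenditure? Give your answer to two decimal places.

Minimum detectable difference ≈ 6.33 USD

δ = (z_α + z_β) · √((σ₁²+σ₂²)/n)
  = (1.282 + 1.282) · √(7442/1222)
  = 2.564 · √6.09
  = 2.564 · 2.4678
  = 6.3274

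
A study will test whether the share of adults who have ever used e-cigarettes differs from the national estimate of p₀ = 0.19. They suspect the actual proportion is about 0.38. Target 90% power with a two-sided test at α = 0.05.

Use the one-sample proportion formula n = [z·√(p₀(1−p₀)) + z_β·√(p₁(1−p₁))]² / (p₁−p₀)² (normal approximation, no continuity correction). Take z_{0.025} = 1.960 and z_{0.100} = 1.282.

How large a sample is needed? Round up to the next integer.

n = 54

n = [z_{α/2}·√(p₀q₀) + z_β·√(p₁q₁)]² / (p₁ − p₀)²
  = [1.960·√(0.19·0.81) + 1.282·√(0.38·0.62)]² / (0.19)²
  = [1.960·0.3923 + 1.282·0.4854]² / 0.0361
  = [1.3912]² / 0.0361
  = 53.61
Round up → n = 54.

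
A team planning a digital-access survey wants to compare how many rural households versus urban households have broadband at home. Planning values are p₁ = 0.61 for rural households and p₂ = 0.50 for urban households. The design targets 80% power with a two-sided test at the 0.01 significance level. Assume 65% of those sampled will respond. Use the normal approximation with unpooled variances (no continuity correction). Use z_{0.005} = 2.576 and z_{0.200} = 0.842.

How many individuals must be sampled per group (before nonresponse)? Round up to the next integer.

n = 725 per group

n = (z_{α/2} + z_β)² · [p₁(1−p₁) + p₂(1−p₂)] / (p₁ − p₂)²
  = (2.576 + 0.842)² · (0.61·0.39 + 0.50·0.50) / (0.11)²
  = (3.418)² · (0.2379 + 0.2500) / 0.0121
  = 11.6827 · 0.4879 / 0.0121
  = 471.07
Adjust for 65% response: 471.07 / 0.65 = 724.73.
Round up → n = 725 per group.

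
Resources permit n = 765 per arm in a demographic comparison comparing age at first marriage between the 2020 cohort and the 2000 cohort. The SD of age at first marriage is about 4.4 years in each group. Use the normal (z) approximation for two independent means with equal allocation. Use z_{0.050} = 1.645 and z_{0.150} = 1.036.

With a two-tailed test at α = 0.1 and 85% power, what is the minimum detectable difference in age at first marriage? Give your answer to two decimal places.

δ = (z_{α/2} + z_β) · √((σ₁²+σ₂²)/n)
  = (1.645 + 1.036) · √(38.72/765)
  = 2.681 · √0.05061
  = 2.681 · 0.2250
  = 0.6032

Minimum detectable difference ≈ 0.60 years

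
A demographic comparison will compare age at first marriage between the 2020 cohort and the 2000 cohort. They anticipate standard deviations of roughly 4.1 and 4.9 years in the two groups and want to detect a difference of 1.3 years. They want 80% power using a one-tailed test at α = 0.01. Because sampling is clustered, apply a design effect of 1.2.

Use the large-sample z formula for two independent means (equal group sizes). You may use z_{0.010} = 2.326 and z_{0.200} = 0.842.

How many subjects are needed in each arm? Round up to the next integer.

n = (z_α + z_β)² · (σ₁² + σ₂²) / δ²
  = (2.326 + 0.842)² · (4.1² + 4.9² = 40.82) / 1.3²
  = 10.0362 · 40.82 / 1.69
  = 242.41
Design effect: 1.2 × 242.41 = 290.90.
Round up → n = 291 per group.

n = 291 per group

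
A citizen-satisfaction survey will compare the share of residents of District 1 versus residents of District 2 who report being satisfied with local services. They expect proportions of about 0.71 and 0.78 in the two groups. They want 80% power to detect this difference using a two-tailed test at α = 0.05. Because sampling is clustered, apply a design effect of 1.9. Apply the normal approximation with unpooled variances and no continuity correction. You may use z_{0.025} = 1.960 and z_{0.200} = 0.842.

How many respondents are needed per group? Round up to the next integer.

n = (z_{α/2} + z_β)² · [p₁(1−p₁) + p₂(1−p₂)] / (p₁ − p₂)²
  = (1.960 + 0.842)² · (0.71·0.29 + 0.78·0.22) / (-0.07)²
  = (2.802)² · (0.2059 + 0.1716) / 0.0049
  = 7.8512 · 0.3775 / 0.0049
  = 604.86
Design effect: 1.9 × 604.86 = 1149.24.
Round up → n = 1150 per group.

n = 1150 per group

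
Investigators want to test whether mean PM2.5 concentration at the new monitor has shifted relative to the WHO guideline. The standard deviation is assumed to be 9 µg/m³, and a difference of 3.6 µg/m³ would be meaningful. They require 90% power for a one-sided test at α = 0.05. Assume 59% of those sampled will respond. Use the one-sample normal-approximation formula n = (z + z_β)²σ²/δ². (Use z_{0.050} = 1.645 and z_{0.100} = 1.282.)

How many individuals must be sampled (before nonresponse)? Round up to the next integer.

n = (z_α + z_β)² · σ² / δ²
  = (1.645 + 1.282)² · 9² / 3.6²
  = 8.5673 · 81 / 12.96
  = 53.55
Adjust for 59% response: 53.55 / 0.59 = 90.76.
Round up → n = 91.

n = 91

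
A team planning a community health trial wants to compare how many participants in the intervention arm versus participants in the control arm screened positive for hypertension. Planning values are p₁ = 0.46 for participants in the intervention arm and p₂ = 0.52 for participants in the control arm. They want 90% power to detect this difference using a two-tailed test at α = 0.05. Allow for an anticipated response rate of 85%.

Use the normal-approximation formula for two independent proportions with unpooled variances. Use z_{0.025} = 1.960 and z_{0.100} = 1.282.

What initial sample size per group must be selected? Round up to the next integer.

n = 1711 per group

n = (z_{α/2} + z_β)² · [p₁(1−p₁) + p₂(1−p₂)] / (p₁ − p₂)²
  = (1.960 + 1.282)² · (0.46·0.54 + 0.52·0.48) / (-0.06)²
  = (3.242)² · (0.2484 + 0.2496) / 0.0036
  = 10.5106 · 0.4980 / 0.0036
  = 1453.96
Adjust for 85% response: 1453.96 / 0.85 = 1710.54.
Round up → n = 1711 per group.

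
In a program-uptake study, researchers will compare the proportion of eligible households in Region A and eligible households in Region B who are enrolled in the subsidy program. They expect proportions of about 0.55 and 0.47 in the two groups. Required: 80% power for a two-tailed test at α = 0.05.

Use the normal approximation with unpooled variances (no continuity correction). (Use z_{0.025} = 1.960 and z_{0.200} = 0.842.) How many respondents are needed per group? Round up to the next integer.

n = (z_{α/2} + z_β)² · [p₁(1−p₁) + p₂(1−p₂)] / (p₁ − p₂)²
  = (1.960 + 0.842)² · (0.55·0.45 + 0.47·0.53) / (0.08)²
  = (2.802)² · (0.2475 + 0.2491) / 0.0064
  = 7.8512 · 0.4966 / 0.0064
  = 609.20
Round up → n = 610 per group.

n = 610 per group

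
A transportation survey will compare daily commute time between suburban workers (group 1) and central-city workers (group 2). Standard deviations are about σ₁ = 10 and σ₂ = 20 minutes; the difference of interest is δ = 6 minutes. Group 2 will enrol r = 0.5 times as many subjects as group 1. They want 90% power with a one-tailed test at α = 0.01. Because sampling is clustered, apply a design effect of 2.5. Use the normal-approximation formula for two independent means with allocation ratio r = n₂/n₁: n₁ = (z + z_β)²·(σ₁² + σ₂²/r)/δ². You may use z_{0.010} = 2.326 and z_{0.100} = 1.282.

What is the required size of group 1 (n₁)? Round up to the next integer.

n₁ = 814

n₁ = (z_α + z_β)² · (σ₁² + σ₂²/r) / δ²
   = (2.326 + 1.282)² · (10² + 20²/0.5) / 6²
   = 13.0177 · (100 + 800) / 36
   = 13.0177 · 900 / 36
   = 325.44
Design effect: 2.5 × 325.44 = 813.60.
Round up → n₁ = 814; n₂ = r·n₁ = 0.5 × 814 = 407.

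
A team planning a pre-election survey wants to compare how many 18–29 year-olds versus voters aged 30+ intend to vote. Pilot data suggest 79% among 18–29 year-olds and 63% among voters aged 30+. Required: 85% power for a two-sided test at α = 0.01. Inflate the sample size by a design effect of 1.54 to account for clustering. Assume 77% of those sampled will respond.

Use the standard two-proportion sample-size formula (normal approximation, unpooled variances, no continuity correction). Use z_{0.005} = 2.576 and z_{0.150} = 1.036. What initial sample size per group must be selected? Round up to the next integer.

n = 407 per group

n = (z_{α/2} + z_β)² · [p₁(1−p₁) + p₂(1−p₂)] / (p₁ − p₂)²
  = (2.576 + 1.036)² · (0.79·0.21 + 0.63·0.37) / (0.16)²
  = (3.612)² · (0.1659 + 0.2331) / 0.0256
  = 13.0465 · 0.3990 / 0.0256
  = 203.34
Design effect: 1.54 × 203.34 = 313.15.
Adjust for 77% response: 313.15 / 0.77 = 406.69.
Round up → n = 407 per group.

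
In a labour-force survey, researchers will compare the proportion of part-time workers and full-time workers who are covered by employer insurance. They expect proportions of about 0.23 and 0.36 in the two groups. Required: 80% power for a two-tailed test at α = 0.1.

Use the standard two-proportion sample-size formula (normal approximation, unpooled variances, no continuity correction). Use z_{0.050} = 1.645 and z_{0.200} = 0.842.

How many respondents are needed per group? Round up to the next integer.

n = (z_{α/2} + z_β)² · [p₁(1−p₁) + p₂(1−p₂)] / (p₁ − p₂)²
  = (1.645 + 0.842)² · (0.23·0.77 + 0.36·0.64) / (-0.13)²
  = (2.487)² · (0.1771 + 0.2304) / 0.0169
  = 6.1852 · 0.4075 / 0.0169
  = 149.14
Round up → n = 150 per group.

n = 150 per group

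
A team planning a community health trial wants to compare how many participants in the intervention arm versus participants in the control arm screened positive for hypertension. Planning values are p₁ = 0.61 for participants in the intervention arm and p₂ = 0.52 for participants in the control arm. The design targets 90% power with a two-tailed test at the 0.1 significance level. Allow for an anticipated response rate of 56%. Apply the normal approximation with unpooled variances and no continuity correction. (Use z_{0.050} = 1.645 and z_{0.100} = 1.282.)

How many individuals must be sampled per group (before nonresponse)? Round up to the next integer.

n = 921 per group

n = (z_{α/2} + z_β)² · [p₁(1−p₁) + p₂(1−p₂)] / (p₁ − p₂)²
  = (1.645 + 1.282)² · (0.61·0.39 + 0.52·0.48) / (0.09)²
  = (2.927)² · (0.2379 + 0.2496) / 0.0081
  = 8.5673 · 0.4875 / 0.0081
  = 515.63
Adjust for 56% response: 515.63 / 0.56 = 920.76.
Round up → n = 921 per group.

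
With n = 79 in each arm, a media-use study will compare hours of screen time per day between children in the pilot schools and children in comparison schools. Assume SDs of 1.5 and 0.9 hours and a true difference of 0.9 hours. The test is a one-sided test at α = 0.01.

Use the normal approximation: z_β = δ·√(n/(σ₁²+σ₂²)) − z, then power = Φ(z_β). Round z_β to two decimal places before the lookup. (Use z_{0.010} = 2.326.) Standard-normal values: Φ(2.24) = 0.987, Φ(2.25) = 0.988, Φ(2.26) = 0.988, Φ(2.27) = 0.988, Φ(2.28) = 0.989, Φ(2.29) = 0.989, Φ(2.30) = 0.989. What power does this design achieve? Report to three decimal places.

z_β = δ·√(n/(σ₁²+σ₂²)) − z_α
    = 0.9 · √(79/3.06) − 2.326
    = 0.9 · 5.08104 − 2.326
    = 4.5729 − 2.326 = 2.2469 → 2.25
Power = Φ(2.25) = 0.988.

Power ≈ 0.988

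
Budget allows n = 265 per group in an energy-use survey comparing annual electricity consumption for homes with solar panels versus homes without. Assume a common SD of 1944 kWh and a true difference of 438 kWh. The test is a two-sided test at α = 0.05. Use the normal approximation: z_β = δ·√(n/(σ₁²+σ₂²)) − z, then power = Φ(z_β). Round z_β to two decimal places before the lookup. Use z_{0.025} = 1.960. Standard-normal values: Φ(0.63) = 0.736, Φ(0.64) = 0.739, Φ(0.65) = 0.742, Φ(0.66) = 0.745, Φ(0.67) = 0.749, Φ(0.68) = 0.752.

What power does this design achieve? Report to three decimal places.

z_β = δ·√(n/(σ₁²+σ₂²)) − z_{α/2}
    = 438 · √(265/7558272) − 1.960
    = 438 · 0.00592 − 1.960
    = 2.5935 − 1.960 = 0.6335 → 0.63
Power = Φ(0.63) = 0.736.

Power ≈ 0.736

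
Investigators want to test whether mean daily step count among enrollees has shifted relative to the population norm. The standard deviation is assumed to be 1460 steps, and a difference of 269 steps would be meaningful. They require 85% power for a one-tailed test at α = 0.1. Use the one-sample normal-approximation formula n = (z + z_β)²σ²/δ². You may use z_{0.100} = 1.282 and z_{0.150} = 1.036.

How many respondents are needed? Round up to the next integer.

n = 159

n = (z_α + z_β)² · σ² / δ²
  = (1.282 + 1.036)² · 1460² / 269²
  = 5.3731 · 2131600 / 72361
  = 158.28
Round up → n = 159.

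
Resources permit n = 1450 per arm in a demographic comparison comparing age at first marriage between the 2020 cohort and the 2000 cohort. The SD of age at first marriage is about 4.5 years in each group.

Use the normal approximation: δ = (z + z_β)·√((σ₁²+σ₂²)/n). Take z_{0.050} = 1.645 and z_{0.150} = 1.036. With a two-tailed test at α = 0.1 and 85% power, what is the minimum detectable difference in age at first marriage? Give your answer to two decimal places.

δ = (z_{α/2} + z_β) · √((σ₁²+σ₂²)/n)
  = (1.645 + 1.036) · √(40.5/1450)
  = 2.681 · √0.02793
  = 2.681 · 0.1671
  = 0.4481

Minimum detectable difference ≈ 0.45 years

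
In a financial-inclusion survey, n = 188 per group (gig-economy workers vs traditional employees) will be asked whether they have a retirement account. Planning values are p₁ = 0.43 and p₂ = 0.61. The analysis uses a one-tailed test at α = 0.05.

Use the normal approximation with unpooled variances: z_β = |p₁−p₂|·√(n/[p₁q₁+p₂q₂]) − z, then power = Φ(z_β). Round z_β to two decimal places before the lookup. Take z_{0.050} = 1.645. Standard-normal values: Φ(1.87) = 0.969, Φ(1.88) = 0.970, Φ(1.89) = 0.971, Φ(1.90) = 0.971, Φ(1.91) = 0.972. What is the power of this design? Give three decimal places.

Power ≈ 0.972

z_β = |p₁−p₂|·√(n/[p₁q₁+p₂q₂]) − z_α
    = 0.18 · √(188/0.4830) − 1.645
    = 0.18 · 19.7290 − 1.645
    = 3.5512 − 1.645 = 1.9062 → 1.91
Power = Φ(1.91) = 0.972.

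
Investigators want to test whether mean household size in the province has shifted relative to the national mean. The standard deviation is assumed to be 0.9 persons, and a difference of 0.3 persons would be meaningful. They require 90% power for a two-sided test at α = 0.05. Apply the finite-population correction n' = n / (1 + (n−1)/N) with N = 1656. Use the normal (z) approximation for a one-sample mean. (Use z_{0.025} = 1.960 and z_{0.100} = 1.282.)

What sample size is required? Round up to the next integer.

n = (z_{α/2} + z_β)² · σ² / δ²
  = (1.960 + 1.282)² · 0.9² / 0.3²
  = 10.5106 · 0.81 / 0.09
  = 94.60
Finite-population correction (N = 1656): 94.60 / (1 + (94.60 − 1)/1656) = 89.53.
Round up → n = 90.

n = 90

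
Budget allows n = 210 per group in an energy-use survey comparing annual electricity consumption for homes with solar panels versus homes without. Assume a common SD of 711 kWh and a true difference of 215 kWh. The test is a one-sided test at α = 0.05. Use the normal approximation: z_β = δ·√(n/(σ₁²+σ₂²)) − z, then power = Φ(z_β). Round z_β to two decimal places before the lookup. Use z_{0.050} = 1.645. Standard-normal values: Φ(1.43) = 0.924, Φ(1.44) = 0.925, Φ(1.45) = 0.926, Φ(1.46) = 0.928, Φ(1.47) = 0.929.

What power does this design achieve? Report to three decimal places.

z_β = δ·√(n/(σ₁²+σ₂²)) − z_α
    = 215 · √(210/1011042) − 1.645
    = 215 · 0.01441 − 1.645
    = 3.0986 − 1.645 = 1.4536 → 1.45
Power = Φ(1.45) = 0.926.

Power ≈ 0.926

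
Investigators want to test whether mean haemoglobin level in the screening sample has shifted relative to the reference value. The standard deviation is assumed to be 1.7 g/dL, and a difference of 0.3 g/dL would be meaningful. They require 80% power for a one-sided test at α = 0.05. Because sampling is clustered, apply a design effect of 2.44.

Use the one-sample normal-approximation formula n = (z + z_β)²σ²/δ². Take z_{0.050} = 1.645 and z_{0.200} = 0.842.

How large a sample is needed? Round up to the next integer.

n = 485

n = (z_α + z_β)² · σ² / δ²
  = (1.645 + 0.842)² · 1.7² / 0.3²
  = 6.1852 · 2.89 / 0.09
  = 198.61
Design effect: 2.44 × 198.61 = 484.61.
Round up → n = 485.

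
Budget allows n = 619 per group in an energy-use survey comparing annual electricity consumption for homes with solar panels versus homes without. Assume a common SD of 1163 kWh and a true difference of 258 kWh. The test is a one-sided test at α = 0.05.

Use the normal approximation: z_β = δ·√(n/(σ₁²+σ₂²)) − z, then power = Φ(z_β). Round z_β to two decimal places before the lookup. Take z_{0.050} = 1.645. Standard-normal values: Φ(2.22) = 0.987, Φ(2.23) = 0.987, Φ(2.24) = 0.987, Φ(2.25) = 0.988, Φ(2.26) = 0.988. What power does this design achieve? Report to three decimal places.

Power ≈ 0.988

z_β = δ·√(n/(σ₁²+σ₂²)) − z_α
    = 258 · √(619/2705138) − 1.645
    = 258 · 0.01513 − 1.645
    = 3.9027 − 1.645 = 2.2577 → 2.26
Power = Φ(2.26) = 0.988.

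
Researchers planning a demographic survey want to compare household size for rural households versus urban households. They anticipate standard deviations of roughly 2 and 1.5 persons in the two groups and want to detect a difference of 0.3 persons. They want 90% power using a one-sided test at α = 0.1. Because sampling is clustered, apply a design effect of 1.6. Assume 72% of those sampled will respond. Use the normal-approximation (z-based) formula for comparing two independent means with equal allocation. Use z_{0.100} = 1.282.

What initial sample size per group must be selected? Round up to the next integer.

n = (z_α + z_β)² · (σ₁² + σ₂²) / δ²
  = (1.282 + 1.282)² · (2² + 1.5² = 6.25) / 0.3²
  = 6.5741 · 6.25 / 0.09
  = 456.53
Design effect: 1.6 × 456.53 = 730.46.
Adjust for 72% response: 730.46 / 0.72 = 1014.52.
Round up → n = 1015 per group.

n = 1015 per group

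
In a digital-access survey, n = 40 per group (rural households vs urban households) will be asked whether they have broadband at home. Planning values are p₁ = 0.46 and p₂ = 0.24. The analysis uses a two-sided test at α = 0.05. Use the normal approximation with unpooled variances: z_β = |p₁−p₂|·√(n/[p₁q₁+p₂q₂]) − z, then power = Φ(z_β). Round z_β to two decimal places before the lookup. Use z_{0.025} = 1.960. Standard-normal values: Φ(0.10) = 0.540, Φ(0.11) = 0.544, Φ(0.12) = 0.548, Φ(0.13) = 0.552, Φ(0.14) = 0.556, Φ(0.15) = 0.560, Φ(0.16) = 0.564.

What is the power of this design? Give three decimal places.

z_β = |p₁−p₂|·√(n/[p₁q₁+p₂q₂]) − z_{α/2}
    = 0.22 · √(40/0.4308) − 1.960
    = 0.22 · 9.6359 − 1.960
    = 2.1199 − 1.960 = 0.1599 → 0.16
Power = Φ(0.16) = 0.564.

Power ≈ 0.564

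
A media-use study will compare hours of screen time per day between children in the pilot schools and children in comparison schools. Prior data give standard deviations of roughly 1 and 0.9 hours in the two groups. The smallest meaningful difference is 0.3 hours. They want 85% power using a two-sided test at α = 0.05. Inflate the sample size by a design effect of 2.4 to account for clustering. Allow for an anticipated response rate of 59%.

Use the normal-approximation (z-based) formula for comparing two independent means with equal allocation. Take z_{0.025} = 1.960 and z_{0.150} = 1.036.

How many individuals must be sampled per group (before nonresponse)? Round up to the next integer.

n = 735 per group

n = (z_{α/2} + z_β)² · (σ₁² + σ₂²) / δ²
  = (1.960 + 1.036)² · (1² + 0.9² = 1.81) / 0.3²
  = 8.9760 · 1.81 / 0.09
  = 180.52
Design effect: 2.4 × 180.52 = 433.24.
Adjust for 59% response: 433.24 / 0.59 = 734.31.
Round up → n = 735 per group.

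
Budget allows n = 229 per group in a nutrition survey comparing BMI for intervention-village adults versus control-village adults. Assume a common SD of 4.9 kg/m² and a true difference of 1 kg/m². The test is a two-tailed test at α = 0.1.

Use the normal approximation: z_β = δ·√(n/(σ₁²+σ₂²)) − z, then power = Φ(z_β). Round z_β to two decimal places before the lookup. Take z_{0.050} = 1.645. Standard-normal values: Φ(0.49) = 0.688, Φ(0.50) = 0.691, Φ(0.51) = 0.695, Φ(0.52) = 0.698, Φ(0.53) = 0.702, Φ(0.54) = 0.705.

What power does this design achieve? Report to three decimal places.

z_β = δ·√(n/(σ₁²+σ₂²)) − z_{α/2}
    = 1 · √(229/48.02) − 1.645
    = 1 · 2.18377 − 1.645
    = 2.1838 − 1.645 = 0.5388 → 0.54
Power = Φ(0.54) = 0.705.

Power ≈ 0.705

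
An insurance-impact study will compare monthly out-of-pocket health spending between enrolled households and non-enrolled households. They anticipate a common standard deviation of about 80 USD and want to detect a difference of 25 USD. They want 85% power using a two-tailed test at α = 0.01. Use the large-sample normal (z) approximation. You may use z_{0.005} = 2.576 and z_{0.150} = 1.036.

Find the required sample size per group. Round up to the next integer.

n = (z_{α/2} + z_β)² · (σ₁² + σ₂²) / δ²
  = (2.576 + 1.036)² · (2·80² = 12800) / 25²
  = 13.0465 · 12800 / 625
  = 267.19
Round up → n = 268 per group.

n = 268 per group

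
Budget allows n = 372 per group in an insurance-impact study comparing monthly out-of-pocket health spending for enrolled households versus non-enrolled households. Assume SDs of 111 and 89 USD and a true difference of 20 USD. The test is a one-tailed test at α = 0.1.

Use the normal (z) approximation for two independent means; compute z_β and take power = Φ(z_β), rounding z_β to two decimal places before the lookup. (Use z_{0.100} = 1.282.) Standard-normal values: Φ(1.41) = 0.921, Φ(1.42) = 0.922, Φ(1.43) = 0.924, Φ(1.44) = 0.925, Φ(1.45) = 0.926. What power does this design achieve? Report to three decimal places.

z_β = δ·√(n/(σ₁²+σ₂²)) − z_α
    = 20 · √(372/20242) − 1.282
    = 20 · 0.13556 − 1.282
    = 2.7113 − 1.282 = 1.4293 → 1.43
Power = Φ(1.43) = 0.924.

Power ≈ 0.924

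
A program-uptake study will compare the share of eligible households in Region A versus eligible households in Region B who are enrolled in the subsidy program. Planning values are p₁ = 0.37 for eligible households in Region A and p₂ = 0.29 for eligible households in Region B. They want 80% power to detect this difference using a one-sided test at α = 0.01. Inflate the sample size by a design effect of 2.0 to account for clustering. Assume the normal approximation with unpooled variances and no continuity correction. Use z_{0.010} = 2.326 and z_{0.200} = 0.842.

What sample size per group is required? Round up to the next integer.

n = (z_α + z_β)² · [p₁(1−p₁) + p₂(1−p₂)] / (p₁ − p₂)²
  = (2.326 + 0.842)² · (0.37·0.63 + 0.29·0.71) / (0.08)²
  = (3.168)² · (0.2331 + 0.2059) / 0.0064
  = 10.0362 · 0.4390 / 0.0064
  = 688.42
Design effect: 2.0 × 688.42 = 1376.84.
Round up → n = 1377 per group.

n = 1377 per group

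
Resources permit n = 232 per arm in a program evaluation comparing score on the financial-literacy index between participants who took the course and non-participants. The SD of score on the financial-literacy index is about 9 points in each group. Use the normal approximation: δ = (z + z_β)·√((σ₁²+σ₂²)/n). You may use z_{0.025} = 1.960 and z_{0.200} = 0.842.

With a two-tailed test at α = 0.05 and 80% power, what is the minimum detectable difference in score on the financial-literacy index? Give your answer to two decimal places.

Minimum detectable difference ≈ 2.34 points

δ = (z_{α/2} + z_β) · √((σ₁²+σ₂²)/n)
  = (1.960 + 0.842) · √(162/232)
  = 2.802 · √0.69828
  = 2.802 · 0.8356
  = 2.3414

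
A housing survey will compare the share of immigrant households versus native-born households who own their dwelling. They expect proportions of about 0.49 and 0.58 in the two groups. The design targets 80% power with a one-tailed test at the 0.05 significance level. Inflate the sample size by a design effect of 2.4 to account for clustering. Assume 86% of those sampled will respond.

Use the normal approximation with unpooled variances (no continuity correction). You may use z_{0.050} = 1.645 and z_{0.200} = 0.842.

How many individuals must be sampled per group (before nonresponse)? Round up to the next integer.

n = 1052 per group

n = (z_α + z_β)² · [p₁(1−p₁) + p₂(1−p₂)] / (p₁ − p₂)²
  = (1.645 + 0.842)² · (0.49·0.51 + 0.58·0.42) / (-0.09)²
  = (2.487)² · (0.2499 + 0.2436) / 0.0081
  = 6.1852 · 0.4935 / 0.0081
  = 376.84
Design effect: 2.4 × 376.84 = 904.41.
Adjust for 86% response: 904.41 / 0.86 = 1051.64.
Round up → n = 1052 per group.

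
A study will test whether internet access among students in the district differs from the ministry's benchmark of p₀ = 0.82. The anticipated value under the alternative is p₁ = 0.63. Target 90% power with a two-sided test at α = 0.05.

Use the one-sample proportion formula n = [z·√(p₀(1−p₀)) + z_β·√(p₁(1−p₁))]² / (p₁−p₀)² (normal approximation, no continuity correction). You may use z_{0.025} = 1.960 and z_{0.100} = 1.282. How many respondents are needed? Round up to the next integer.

n = 53

n = [z_{α/2}·√(p₀q₀) + z_β·√(p₁q₁)]² / (p₁ − p₀)²
  = [1.960·√(0.82·0.18) + 1.282·√(0.63·0.37)]² / (-0.19)²
  = [1.960·0.3842 + 1.282·0.4828]² / 0.0361
  = [1.3720]² / 0.0361
  = 52.14
Round up → n = 53.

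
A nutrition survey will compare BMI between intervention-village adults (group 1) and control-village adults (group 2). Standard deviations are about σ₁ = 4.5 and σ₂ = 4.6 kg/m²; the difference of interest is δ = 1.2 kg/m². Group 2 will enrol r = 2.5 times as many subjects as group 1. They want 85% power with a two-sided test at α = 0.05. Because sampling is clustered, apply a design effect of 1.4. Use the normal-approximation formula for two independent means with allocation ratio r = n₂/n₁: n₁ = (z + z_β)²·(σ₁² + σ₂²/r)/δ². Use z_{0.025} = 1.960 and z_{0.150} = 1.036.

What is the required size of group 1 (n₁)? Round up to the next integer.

n₁ = 251

n₁ = (z_{α/2} + z_β)² · (σ₁² + σ₂²/r) / δ²
   = (1.960 + 1.036)² · (4.5² + 4.6²/2.5) / 1.2²
   = 8.9760 · (20.25 + 8.464) / 1.44
   = 8.9760 · 28.714 / 1.44
   = 178.98
Design effect: 1.4 × 178.98 = 250.58.
Round up → n₁ = 251; n₂ = r·n₁ = 2.5 × 251 = 628.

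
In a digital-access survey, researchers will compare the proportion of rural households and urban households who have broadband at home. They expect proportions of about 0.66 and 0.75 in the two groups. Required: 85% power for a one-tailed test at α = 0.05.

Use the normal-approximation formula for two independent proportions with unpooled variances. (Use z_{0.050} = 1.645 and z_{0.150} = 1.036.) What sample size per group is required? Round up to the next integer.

n = (z_α + z_β)² · [p₁(1−p₁) + p₂(1−p₂)] / (p₁ − p₂)²
  = (1.645 + 1.036)² · (0.66·0.34 + 0.75·0.25) / (-0.09)²
  = (2.681)² · (0.2244 + 0.1875) / 0.0081
  = 7.1878 · 0.4119 / 0.0081
  = 365.51
Round up → n = 366 per group.

n = 366 per group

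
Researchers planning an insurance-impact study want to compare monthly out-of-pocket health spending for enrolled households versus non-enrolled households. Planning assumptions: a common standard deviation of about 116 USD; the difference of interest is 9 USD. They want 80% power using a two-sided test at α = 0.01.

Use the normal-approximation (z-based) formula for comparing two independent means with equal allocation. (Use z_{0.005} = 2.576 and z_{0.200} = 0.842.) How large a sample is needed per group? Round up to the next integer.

n = (z_{α/2} + z_β)² · (σ₁² + σ₂²) / δ²
  = (2.576 + 0.842)² · (2·116² = 26912) / 9²
  = 11.6827 · 26912 / 81
  = 3881.55
Round up → n = 3882 per group.

n = 3882 per group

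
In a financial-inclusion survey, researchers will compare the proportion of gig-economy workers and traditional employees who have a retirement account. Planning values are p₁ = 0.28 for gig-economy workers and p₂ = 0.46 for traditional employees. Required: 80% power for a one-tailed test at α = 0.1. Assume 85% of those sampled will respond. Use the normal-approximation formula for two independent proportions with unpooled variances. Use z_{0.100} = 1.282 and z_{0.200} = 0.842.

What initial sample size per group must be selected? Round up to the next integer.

n = (z_α + z_β)² · [p₁(1−p₁) + p₂(1−p₂)] / (p₁ − p₂)²
  = (1.282 + 0.842)² · (0.28·0.72 + 0.46·0.54) / (-0.18)²
  = (2.124)² · (0.2016 + 0.2484) / 0.0324
  = 4.5114 · 0.4500 / 0.0324
  = 62.66
Adjust for 85% response: 62.66 / 0.85 = 73.72.
Round up → n = 74 per group.

n = 74 per group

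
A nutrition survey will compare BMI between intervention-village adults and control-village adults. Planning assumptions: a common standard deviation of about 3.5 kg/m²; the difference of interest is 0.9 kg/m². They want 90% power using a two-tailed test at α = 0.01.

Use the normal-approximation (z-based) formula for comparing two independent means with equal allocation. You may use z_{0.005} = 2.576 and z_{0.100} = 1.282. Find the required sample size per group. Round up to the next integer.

n = 451 per group

n = (z_{α/2} + z_β)² · (σ₁² + σ₂²) / δ²
  = (2.576 + 1.282)² · (2·3.5² = 24.5) / 0.9²
  = 14.8842 · 24.5 / 0.81
  = 450.20
Round up → n = 451 per group.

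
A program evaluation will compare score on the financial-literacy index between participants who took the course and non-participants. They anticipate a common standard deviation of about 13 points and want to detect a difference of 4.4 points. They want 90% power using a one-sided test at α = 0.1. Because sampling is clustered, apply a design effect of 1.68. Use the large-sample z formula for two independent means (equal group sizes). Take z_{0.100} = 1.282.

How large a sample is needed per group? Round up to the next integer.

n = (z_α + z_β)² · (σ₁² + σ₂²) / δ²
  = (1.282 + 1.282)² · (2·13² = 338) / 4.4²
  = 6.5741 · 338 / 19.36
  = 114.78
Design effect: 1.68 × 114.78 = 192.82.
Round up → n = 193 per group.

n = 193 per group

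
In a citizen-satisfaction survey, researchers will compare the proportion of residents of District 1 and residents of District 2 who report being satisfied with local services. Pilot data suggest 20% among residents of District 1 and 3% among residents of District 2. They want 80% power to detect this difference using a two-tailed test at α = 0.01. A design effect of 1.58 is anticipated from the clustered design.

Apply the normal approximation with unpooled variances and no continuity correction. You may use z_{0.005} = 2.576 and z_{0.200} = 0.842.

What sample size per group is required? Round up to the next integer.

n = 121 per group

n = (z_{α/2} + z_β)² · [p₁(1−p₁) + p₂(1−p₂)] / (p₁ − p₂)²
  = (2.576 + 0.842)² · (0.20·0.80 + 0.03·0.97) / (0.17)²
  = (3.418)² · (0.1600 + 0.0291) / 0.0289
  = 11.6827 · 0.1891 / 0.0289
  = 76.44
Design effect: 1.58 × 76.44 = 120.78.
Round up → n = 121 per group.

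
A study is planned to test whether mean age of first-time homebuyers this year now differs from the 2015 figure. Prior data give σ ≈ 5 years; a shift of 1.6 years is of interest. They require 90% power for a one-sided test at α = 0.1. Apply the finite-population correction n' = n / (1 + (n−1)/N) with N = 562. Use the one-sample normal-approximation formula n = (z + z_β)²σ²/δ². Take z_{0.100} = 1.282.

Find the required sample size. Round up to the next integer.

n = (z_α + z_β)² · σ² / δ²
  = (1.282 + 1.282)² · 5² / 1.6²
  = 6.5741 · 25 / 2.56
  = 64.20
Finite-population correction (N = 562): 64.20 / (1 + (64.20 − 1)/562) = 57.71.
Round up → n = 58.

n = 58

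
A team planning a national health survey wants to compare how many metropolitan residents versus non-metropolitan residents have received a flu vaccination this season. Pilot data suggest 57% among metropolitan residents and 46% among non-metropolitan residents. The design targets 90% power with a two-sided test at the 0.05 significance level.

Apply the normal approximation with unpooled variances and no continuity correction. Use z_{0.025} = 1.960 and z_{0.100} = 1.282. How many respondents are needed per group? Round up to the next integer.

n = 429 per group

n = (z_{α/2} + z_β)² · [p₁(1−p₁) + p₂(1−p₂)] / (p₁ − p₂)²
  = (1.960 + 1.282)² · (0.57·0.43 + 0.46·0.54) / (0.11)²
  = (3.242)² · (0.2451 + 0.2484) / 0.0121
  = 10.5106 · 0.4935 / 0.0121
  = 428.67
Round up → n = 429 per group.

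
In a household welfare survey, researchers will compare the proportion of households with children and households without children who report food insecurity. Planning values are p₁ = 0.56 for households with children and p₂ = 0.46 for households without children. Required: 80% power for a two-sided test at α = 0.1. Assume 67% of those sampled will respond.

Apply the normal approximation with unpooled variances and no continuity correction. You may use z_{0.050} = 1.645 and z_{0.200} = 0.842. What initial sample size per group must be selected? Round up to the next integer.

n = 457 per group

n = (z_{α/2} + z_β)² · [p₁(1−p₁) + p₂(1−p₂)] / (p₁ − p₂)²
  = (1.645 + 0.842)² · (0.56·0.44 + 0.46·0.54) / (0.10)²
  = (2.487)² · (0.2464 + 0.2484) / 0.0100
  = 6.1852 · 0.4948 / 0.0100
  = 306.04
Adjust for 67% response: 306.04 / 0.67 = 456.78.
Round up → n = 457 per group.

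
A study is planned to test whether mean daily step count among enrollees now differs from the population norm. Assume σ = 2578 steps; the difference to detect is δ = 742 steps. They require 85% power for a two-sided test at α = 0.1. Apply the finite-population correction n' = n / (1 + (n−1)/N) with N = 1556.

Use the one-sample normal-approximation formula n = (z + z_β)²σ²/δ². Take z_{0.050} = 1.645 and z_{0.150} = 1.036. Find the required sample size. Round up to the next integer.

n = (z_{α/2} + z_β)² · σ² / δ²
  = (1.645 + 1.036)² · 2578² / 742²
  = 7.1878 · 6646084 / 550564
  = 86.77
Finite-population correction (N = 1556): 86.77 / (1 + (86.77 − 1)/1556) = 82.23.
Round up → n = 83.

n = 83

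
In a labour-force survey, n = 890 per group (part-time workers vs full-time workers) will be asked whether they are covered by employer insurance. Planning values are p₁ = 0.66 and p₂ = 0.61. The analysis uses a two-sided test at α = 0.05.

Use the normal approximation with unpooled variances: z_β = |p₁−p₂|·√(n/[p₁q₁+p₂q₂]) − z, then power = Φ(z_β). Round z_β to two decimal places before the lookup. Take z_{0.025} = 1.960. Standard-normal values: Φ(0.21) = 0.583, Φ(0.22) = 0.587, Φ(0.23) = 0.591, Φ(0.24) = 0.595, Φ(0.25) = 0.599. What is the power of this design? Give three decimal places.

z_β = |p₁−p₂|·√(n/[p₁q₁+p₂q₂]) − z_{α/2}
    = 0.05 · √(890/0.4623) − 1.960
    = 0.05 · 43.8766 − 1.960
    = 2.1938 − 1.960 = 0.2338 → 0.23
Power = Φ(0.23) = 0.591.

Power ≈ 0.591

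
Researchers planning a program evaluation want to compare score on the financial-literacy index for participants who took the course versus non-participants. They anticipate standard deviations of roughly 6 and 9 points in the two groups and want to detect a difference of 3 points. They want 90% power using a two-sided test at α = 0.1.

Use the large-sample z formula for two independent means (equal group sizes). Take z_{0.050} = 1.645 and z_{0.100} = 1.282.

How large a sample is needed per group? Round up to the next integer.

n = 112 per group

n = (z_{α/2} + z_β)² · (σ₁² + σ₂²) / δ²
  = (1.645 + 1.282)² · (6² + 9² = 117) / 3²
  = 8.5673 · 117 / 9
  = 111.38
Round up → n = 112 per group.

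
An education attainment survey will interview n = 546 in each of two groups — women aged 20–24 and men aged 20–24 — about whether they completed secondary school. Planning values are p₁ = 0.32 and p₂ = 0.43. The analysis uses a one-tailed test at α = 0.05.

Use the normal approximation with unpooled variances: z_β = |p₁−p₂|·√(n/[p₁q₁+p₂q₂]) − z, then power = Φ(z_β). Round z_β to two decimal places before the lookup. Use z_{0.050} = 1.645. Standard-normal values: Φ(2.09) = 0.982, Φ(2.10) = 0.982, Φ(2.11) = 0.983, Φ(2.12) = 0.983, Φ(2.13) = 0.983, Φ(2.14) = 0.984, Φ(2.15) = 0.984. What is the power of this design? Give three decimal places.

Power ≈ 0.983

z_β = |p₁−p₂|·√(n/[p₁q₁+p₂q₂]) − z_α
    = 0.11 · √(546/0.4627) − 1.645
    = 0.11 · 34.3516 − 1.645
    = 3.7787 − 1.645 = 2.1337 → 2.13
Power = Φ(2.13) = 0.983.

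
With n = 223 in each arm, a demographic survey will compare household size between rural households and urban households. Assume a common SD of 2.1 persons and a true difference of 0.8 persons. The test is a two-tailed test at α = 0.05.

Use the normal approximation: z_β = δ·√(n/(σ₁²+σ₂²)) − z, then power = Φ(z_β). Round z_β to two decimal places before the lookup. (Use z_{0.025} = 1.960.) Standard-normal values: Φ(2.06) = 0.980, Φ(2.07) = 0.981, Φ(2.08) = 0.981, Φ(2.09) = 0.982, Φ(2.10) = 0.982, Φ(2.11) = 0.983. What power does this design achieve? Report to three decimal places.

z_β = δ·√(n/(σ₁²+σ₂²)) − z_{α/2}
    = 0.8 · √(223/8.82) − 1.960
    = 0.8 · 5.02826 − 1.960
    = 4.0226 − 1.960 = 2.0626 → 2.06
Power = Φ(2.06) = 0.980.

Power ≈ 0.980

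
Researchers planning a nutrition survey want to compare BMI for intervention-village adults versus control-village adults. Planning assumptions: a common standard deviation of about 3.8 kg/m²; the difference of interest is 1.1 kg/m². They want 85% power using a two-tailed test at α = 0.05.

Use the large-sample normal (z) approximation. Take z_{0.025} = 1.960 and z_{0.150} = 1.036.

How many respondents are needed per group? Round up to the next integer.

n = (z_{α/2} + z_β)² · (σ₁² + σ₂²) / δ²
  = (1.960 + 1.036)² · (2·3.8² = 28.88) / 1.1²
  = 8.9760 · 28.88 / 1.21
  = 214.24
Round up → n = 215 per group.

n = 215 per group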